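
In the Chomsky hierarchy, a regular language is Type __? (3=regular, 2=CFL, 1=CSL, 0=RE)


Chomsky hierarchy levels:
  Type 3: Regular (DFA/NFA/regex)
  Type 2: Context-free (PDA)
  Type 1: Context-sensitive
  Type 0: Recursively enumerable (TM)
'regular' corresponds to Type 3

3


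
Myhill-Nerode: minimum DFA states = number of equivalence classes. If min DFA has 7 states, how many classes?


Myhill-Nerode theorem:
Number of equivalence classes = number of states in minimal DFA
Minimal DFA states = 7
Therefore equivalence classes = 7

7


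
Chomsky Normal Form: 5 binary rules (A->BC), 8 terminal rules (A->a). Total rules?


CNF allows two rule forms:
  A -> BC (binary): 5 rules
  A -> a (terminal): 8 rules
Total = 5 + 8 = 13

13


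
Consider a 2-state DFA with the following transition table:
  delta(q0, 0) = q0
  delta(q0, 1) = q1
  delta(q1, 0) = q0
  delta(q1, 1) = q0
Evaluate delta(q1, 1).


Looking up transition function:
delta(q1, 1) in the table
Row: q1, Column: 1
Result: q0

q0


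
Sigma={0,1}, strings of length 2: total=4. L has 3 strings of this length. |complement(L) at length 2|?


Alphabet: {0,1}
String length: 2
Total strings of length 2 = 2^2 = 4
Strings in L = 3
Complement = total - |L|
= 4 - 3
= 1

1


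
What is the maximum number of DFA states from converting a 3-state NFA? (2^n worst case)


NFA has 3 states
Subset construction: each DFA state = subset of NFA states
Maximum subsets = 2^3
2^3 = 8

8


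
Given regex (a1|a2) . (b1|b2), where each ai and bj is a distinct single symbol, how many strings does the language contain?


First group: 2 alternatives
Second group: 2 alternatives
Concatenation: each choice from group 1 pairs with each from group 2
Total = 2 x 2 = 4

4


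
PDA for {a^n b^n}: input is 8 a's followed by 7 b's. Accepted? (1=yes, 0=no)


Language requires equal numbers of a's and b's
PDA pushes for each 'a', pops for each 'b'
Number of a's = 8
Number of b's = 7
8 != 7 -> Reject

0


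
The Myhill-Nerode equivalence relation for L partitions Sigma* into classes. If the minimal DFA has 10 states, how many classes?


Myhill-Nerode theorem:
Number of equivalence classes = number of states in minimal DFA
Minimal DFA states = 10
Therefore equivalence classes = 10

10


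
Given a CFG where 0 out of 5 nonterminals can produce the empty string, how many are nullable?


Nonterminals: {S, A, B, C, D}
A nonterminal is nullable if it can derive epsilon
Counting nullable nonterminals: 0
Total nullable = 0

0


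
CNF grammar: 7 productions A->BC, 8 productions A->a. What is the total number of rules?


CNF allows two rule forms:
  A -> BC (binary): 7 rules
  A -> a (terminal): 8 rules
Total = 7 + 8 = 15

15


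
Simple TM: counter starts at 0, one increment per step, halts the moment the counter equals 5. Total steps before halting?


Counter starts at 0. Counting sequence:
  Step 1: counter = 1
  Step 2: counter = 2
  Step 3: counter = 3
  Step 4: counter = 4
  Step 5: counter = 5
Counter reached 5 -> halt
Total steps = 5

5


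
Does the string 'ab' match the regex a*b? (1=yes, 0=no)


Pattern: a*b
String: 'ab'
Pattern requires: zero or more 'a's followed by exactly one 'b'
Found 1 leading 'a's
Remaining: 'b'
Remaining is exactly 'b' -> match
Result: 1

1


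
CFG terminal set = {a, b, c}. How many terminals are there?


Terminal symbols: a, b, c
Counting each: a (#1), b (#2), c (#3)
Total = 3

3


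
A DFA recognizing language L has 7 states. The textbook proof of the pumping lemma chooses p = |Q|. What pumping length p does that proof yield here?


Pumping lemma for regular languages (standard proof):
Take p = |Q|, the number of DFA states.
Any string of length >= |Q| passes through |Q|+1 states while reading its first |Q| symbols,
so by pigeonhole some state repeats, giving the loop that can be pumped.
Here |Q| = 7
Therefore the proof uses p = 7

7


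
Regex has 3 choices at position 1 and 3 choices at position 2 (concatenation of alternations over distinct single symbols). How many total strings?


First group: 3 alternatives
Second group: 3 alternatives
Concatenation: each choice from group 1 pairs with each from group 2
Total = 3 x 3 = 9

9


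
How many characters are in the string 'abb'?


String: 'abb'
Counting characters:
  'a' appears 1 time(s)
  'b' appears 2 time(s)
Total length = 1 + 2 = 3

3


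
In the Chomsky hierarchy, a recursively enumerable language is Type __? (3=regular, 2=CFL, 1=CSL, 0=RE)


Chomsky hierarchy levels:
  Type 3: Regular (DFA/NFA/regex)
  Type 2: Context-free (PDA)
  Type 1: Context-sensitive
  Type 0: Recursively enumerable (TM)
'recursively enumerable' corresponds to Type 0

0


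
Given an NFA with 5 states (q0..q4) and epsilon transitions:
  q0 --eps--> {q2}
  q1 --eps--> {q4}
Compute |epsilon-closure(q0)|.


Starting from q0
Initialize closure = {q0}
Follow epsilon from q0 -> add q2
Final closure: {q0, q2}
Size = 2

2


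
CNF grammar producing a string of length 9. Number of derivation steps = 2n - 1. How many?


Chomsky Normal Form derivation:
String length n = 9
Each step either:
  - Splits a nonterminal into two (n-1 such steps)
  - Converts a nonterminal to terminal (n such steps)
Total = (n-1) + n = 2n - 1
= 2(9) - 1
= 18 - 1
= 17

17


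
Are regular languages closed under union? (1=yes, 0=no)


Regular languages are closed under all standard operations:
- Union: Yes (product construction)
- Intersection: Yes (product construction)
- Complement: Yes (swap accept/reject)
- Concatenation: Yes (NFA construction)
Operation: union -> Closed

1


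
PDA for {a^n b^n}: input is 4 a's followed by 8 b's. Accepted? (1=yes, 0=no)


Language requires equal numbers of a's and b's
PDA pushes for each 'a', pops for each 'b'
Number of a's = 4
Number of b's = 8
4 != 8 -> Reject

0


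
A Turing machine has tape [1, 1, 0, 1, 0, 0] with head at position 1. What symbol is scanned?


Tape: [1, 1, 0, 1, 0, 0]
Positions: 0 1 2 3 4 5
Values:    1 1 0 1 0 0
Head at position 1
tape[1] = 1

1


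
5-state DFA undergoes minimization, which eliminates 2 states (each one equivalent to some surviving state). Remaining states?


Original DFA: 5 states
Redundant states removed: 2
Minimized states = original - removed
= 5 - 2
= 3

3


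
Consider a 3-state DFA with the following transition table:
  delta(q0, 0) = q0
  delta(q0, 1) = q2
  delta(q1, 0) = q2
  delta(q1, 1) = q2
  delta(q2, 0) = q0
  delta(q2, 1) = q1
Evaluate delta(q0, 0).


Looking up transition function:
delta(q0, 0) in the table
Row: q0, Column: 0
Result: q0

q0


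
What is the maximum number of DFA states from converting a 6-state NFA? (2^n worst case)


NFA has 6 states
Subset construction: each DFA state = subset of NFA states
Maximum subsets = 2^6
2^6 = 64

64


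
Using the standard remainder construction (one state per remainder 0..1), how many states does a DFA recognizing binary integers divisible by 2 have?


Divisibility by 2 is tracked via the remainder mod 2: 0, 1, ..., 1
The construction assigns one state to each remainder
Number of remainders = 2

2


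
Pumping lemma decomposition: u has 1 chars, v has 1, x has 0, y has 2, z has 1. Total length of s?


|s| = |u| + |v| + |x| + |y| + |z|
= 1 + 1 + 0 + 2 + 1
= 2 + 0 + 3
= 2 + 3
= 5

5


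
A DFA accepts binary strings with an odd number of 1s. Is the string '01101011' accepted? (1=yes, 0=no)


DFA has 2 states: q_even (start, accept=no) and q_odd
Processing string '01101011' character by character:
  Position 0: read '0', 1-count=0 -> q_even (no change)
  Position 1: read '1', 1-count=1 -> q_odd
  Position 2: read '1', 1-count=2 -> q_even
  Position 3: read '0', 1-count=2 -> q_even (no change)
  Position 4: read '1', 1-count=3 -> q_odd
  Position 5: read '0', 1-count=3 -> q_odd (no change)
  Position 6: read '1', 1-count=4 -> q_even
  Position 7: read '1', 1-count=5 -> q_odd
Final state: q_odd, total 1s = 5 (odd); the DFA requires an odd count -> accept

1


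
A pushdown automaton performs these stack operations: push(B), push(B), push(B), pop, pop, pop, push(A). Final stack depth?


Tracing stack operations:
  push(B) -> stack = [B], depth=1
  push(B) -> stack = [B,B], depth=2
  push(B) -> stack = [B,B,B], depth=3
  pop -> removed B, stack = [B,B], depth=2
  pop -> removed B, stack = [B], depth=1
  pop -> removed B, stack = [], depth=0
  push(A) -> stack = [A], depth=1
Final depth = 1

1


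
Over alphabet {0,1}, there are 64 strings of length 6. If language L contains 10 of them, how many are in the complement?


Alphabet: {0,1}
String length: 6
Total strings of length 6 = 2^6 = 64
Strings in L = 10
Complement = total - |L|
= 64 - 10
= 54

54


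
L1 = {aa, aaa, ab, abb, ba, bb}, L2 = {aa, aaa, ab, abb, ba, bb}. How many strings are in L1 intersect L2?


L1 = {aa, aaa, ab, abb, ba, bb}
L2 = {aa, aaa, ab, abb, ba, bb}
Checking each string in L1 against L2:
  'aa': in L2? Yes
  'aaa': in L2? Yes
  'ab': in L2? Yes
  'abb': in L2? Yes
  'ba': in L2? Yes
  'bb': in L2? Yes
Intersection = {aa, aaa, ab, abb, ba, bb}
|L1 ∩ L2| = 6

6


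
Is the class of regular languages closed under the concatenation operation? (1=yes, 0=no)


Regular languages are closed under:
- Union (DFA product construction)
- Intersection (DFA product construction)
- Complement (swap accept/reject states)
- Concatenation (NFA construction)
- Kleene star (NFA construction)
concatenation is in this list
Therefore: closed

1


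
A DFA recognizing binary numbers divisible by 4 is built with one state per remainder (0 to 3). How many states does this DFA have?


Divisibility by 4 is tracked via the remainder mod 4: 0, 1, ..., 3
The construction assigns one state to each remainder
Number of remainders = 4

4


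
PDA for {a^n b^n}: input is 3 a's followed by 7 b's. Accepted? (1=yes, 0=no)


Language requires equal numbers of a's and b's
PDA pushes for each 'a', pops for each 'b'
Number of a's = 3
Number of b's = 7
3 != 7 -> Reject

0


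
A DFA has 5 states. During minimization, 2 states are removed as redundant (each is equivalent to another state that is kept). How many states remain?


Original DFA: 5 states
Redundant states removed: 2
Minimized states = original - removed
= 5 - 2
= 3

3


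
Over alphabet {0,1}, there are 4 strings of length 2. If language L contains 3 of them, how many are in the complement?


Alphabet: {0,1}
String length: 2
Total strings of length 2 = 2^2 = 4
Strings in L = 3
Complement = total - |L|
= 4 - 3
= 1

1


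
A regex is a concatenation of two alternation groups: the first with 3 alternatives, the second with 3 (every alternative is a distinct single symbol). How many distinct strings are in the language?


First group: 3 alternatives
Second group: 3 alternatives
Concatenation: each choice from group 1 pairs with each from group 2
Total = 3 x 3 = 9

9


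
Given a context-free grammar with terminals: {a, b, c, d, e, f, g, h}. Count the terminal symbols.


Terminal symbols: a, b, c, d, e, f, g, h
Counting each: a (#1), b (#2), c (#3), d (#4), e (#5), f (#6), g (#7), h (#8)
Total = 8

8


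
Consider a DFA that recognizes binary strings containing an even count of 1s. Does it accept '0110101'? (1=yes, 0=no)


DFA has 2 states: q_even (start, accept=yes) and q_odd
Processing string '0110101' character by character:
  Position 0: read '0', 1-count=0 -> q_even (no change)
  Position 1: read '1', 1-count=1 -> q_odd
  Position 2: read '1', 1-count=2 -> q_even
  Position 3: read '0', 1-count=2 -> q_even (no change)
  Position 4: read '1', 1-count=3 -> q_odd
  Position 5: read '0', 1-count=3 -> q_odd (no change)
  Position 6: read '1', 1-count=4 -> q_even
Final state: q_even, total 1s = 4 (even); the DFA requires an even count -> accept

1


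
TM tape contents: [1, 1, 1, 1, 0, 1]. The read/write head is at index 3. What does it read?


Tape: [1, 1, 1, 1, 0, 1]
Positions: 0 1 2 3 4 5
Values:    1 1 1 1 0 1
Head at position 3
tape[3] = 1

1


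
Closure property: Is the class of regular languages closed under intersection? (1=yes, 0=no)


Regular languages are closed under all standard operations:
- Union: Yes (product construction)
- Intersection: Yes (product construction)
- Complement: Yes (swap accept/reject)
- Concatenation: Yes (NFA construction)
Operation: intersection -> Closed

1


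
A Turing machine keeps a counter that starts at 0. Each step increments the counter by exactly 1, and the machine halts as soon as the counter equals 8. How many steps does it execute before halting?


Counter starts at 0. Counting sequence:
  Step 1: counter = 1
  Step 2: counter = 2
  Step 3: counter = 3
  Step 4: counter = 4
  Step 5: counter = 5
  Step 6: counter = 6
  Step 7: counter = 7
  Step 8: counter = 8
Counter reached 8 -> halt
Total steps = 8

8


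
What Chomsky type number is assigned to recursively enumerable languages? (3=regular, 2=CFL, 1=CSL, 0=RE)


Chomsky hierarchy levels:
  Type 3: Regular (DFA/NFA/regex)
  Type 2: Context-free (PDA)
  Type 1: Context-sensitive
  Type 0: Recursively enumerable (TM)
'recursively enumerable' corresponds to Type 0

0


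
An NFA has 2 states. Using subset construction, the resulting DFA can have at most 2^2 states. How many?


NFA has 2 states
Subset construction: each DFA state = subset of NFA states
Maximum subsets = 2^2
2^2 = 4

4


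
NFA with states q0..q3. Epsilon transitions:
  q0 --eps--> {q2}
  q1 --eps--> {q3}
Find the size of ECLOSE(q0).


Starting from q0
Initialize closure = {q0}
Follow epsilon from q0 -> add q2
Final closure: {q0, q2}
Size = 2

2


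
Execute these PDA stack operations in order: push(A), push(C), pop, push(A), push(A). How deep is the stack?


Tracing stack operations:
  push(A) -> stack = [A], depth=1
  push(C) -> stack = [A,C], depth=2
  pop -> removed C, stack = [A], depth=1
  push(A) -> stack = [A,A], depth=2
  push(A) -> stack = [A,A,A], depth=3
Final depth = 3

3


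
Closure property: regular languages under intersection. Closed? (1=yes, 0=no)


Regular languages are closed under:
- Union (DFA product construction)
- Intersection (DFA product construction)
- Complement (swap accept/reject states)
- Concatenation (NFA construction)
- Kleene star (NFA construction)
intersection is in this list
Therefore: closed

1


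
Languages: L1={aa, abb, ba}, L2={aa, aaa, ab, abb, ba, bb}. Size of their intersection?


L1 = {aa, abb, ba}
L2 = {aa, aaa, ab, abb, ba, bb}
Checking each string in L1 against L2:
  'aa': in L2? Yes
  'abb': in L2? Yes
  'ba': in L2? Yes
Intersection = {aa, abb, ba}
|L1 ∩ L2| = 3

3


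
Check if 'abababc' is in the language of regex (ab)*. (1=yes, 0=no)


Pattern: (ab)*
String: 'abababc'
Pattern requires: zero or more repetitions of 'ab'
Length 7 is odd -> cannot be (ab)* -> no match
Result: 0

0


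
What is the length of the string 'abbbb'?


String: 'abbbb'
Counting characters:
  'a' appears 1 time(s)
  'b' appears 4 time(s)
Total length = 1 + 4 = 5

5


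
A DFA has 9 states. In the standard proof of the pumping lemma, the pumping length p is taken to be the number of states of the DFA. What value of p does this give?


Pumping lemma for regular languages (standard proof):
Take p = |Q|, the number of DFA states.
Any string of length >= |Q| passes through |Q|+1 states while reading its first |Q| symbols,
so by pigeonhole some state repeats, giving the loop that can be pumped.
Here |Q| = 9
Therefore the proof uses p = 9

9


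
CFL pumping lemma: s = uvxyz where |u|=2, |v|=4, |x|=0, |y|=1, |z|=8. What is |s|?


|s| = |u| + |v| + |x| + |y| + |z|
= 2 + 4 + 0 + 1 + 8
= 6 + 0 + 9
= 6 + 9
= 15

15


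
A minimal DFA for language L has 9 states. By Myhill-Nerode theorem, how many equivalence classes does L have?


Myhill-Nerode theorem:
Number of equivalence classes = number of states in minimal DFA
Minimal DFA states = 9
Therefore equivalence classes = 9

9


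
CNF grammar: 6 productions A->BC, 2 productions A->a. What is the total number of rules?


CNF allows two rule forms:
  A -> BC (binary): 6 rules
  A -> a (terminal): 2 rules
Total = 6 + 2 = 8

8


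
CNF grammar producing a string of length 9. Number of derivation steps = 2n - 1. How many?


Chomsky Normal Form derivation:
String length n = 9
Each step either:
  - Splits a nonterminal into two (n-1 such steps)
  - Converts a nonterminal to terminal (n such steps)
Total = (n-1) + n = 2n - 1
= 2(9) - 1
= 18 - 1
= 17

17


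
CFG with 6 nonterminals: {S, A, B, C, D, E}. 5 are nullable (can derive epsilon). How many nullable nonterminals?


Nonterminals: {S, A, B, C, D, E}
A nonterminal is nullable if it can derive epsilon
Counting nullable nonterminals: 5
Total nullable = 5

5


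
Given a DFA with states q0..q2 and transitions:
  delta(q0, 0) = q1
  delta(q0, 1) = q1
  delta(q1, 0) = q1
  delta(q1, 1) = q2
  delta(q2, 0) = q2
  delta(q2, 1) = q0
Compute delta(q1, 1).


Looking up transition function:
delta(q1, 1) in the table
Row: q1, Column: 1
Result: q2

q2


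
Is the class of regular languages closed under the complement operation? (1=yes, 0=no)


Regular languages are closed under:
- Union (DFA product construction)
- Intersection (DFA product construction)
- Complement (swap accept/reject states)
- Concatenation (NFA construction)
- Kleene star (NFA construction)
complement is in this list
Therefore: closed

1


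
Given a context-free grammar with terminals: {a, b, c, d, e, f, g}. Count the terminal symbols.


Terminal symbols: a, b, c, d, e, f, g
Counting each: a (#1), b (#2), c (#3), d (#4), e (#5), f (#6), g (#7)
Total = 7

7


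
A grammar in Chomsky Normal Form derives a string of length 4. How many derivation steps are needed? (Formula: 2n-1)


Chomsky Normal Form derivation:
String length n = 4
Each step either:
  - Splits a nonterminal into two (n-1 such steps)
  - Converts a nonterminal to terminal (n such steps)
Total = (n-1) + n = 2n - 1
= 2(4) - 1
= 8 - 1
= 7

7


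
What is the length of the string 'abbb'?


String: 'abbb'
Counting characters:
  'a' appears 1 time(s)
  'b' appears 3 time(s)
Total length = 1 + 3 = 4

4


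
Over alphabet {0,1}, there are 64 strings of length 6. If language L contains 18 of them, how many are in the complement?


Alphabet: {0,1}
String length: 6
Total strings of length 6 = 2^6 = 64
Strings in L = 18
Complement = total - |L|
= 64 - 18
= 46

46


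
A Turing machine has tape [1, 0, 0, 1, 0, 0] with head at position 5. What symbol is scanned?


Tape: [1, 0, 0, 1, 0, 0]
Positions: 0 1 2 3 4 5
Values:    1 0 0 1 0 0
Head at position 5
tape[5] = 0

0


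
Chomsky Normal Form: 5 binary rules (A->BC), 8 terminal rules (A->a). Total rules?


CNF allows two rule forms:
  A -> BC (binary): 5 rules
  A -> a (terminal): 8 rules
Total = 5 + 8 = 13

13


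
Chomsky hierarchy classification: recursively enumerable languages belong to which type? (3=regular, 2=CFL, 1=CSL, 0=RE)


Chomsky hierarchy levels:
  Type 3: Regular (DFA/NFA/regex)
  Type 2: Context-free (PDA)
  Type 1: Context-sensitive
  Type 0: Recursively enumerable (TM)
'recursively enumerable' corresponds to Type 0

0


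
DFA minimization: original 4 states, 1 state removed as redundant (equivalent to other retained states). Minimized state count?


Original DFA: 4 states
Redundant states removed: 1
Minimized states = original - removed
= 4 - 1
= 3

3


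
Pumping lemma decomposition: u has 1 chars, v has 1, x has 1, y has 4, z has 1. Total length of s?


|s| = |u| + |v| + |x| + |y| + |z|
= 1 + 1 + 1 + 4 + 1
= 2 + 1 + 5
= 3 + 5
= 8

8


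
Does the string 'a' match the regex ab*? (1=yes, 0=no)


Pattern: ab*
String: 'a'
Pattern requires: exactly one 'a' followed by zero or more 'b's
First char is 'a' -> OK
Rest '': all b's? Yes
Result: 1

1


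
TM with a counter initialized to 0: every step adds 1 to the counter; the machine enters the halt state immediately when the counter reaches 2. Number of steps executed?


Counter starts at 0. Counting sequence:
  Step 1: counter = 1
  Step 2: counter = 2
Counter reached 2 -> halt
Total steps = 2

2


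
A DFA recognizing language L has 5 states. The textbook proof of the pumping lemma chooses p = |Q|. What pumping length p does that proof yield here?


Pumping lemma for regular languages (standard proof):
Take p = |Q|, the number of DFA states.
Any string of length >= |Q| passes through |Q|+1 states while reading its first |Q| symbols,
so by pigeonhole some state repeats, giving the loop that can be pumped.
Here |Q| = 5
Therefore the proof uses p = 5

5


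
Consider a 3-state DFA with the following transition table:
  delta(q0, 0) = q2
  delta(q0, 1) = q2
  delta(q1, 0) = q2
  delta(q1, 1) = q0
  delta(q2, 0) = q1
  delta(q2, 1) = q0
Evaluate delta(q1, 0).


Looking up transition function:
delta(q1, 0) in the table
Row: q1, Column: 0
Result: q2

q2


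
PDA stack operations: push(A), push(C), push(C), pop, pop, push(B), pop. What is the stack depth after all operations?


Tracing stack operations:
  push(A) -> stack = [A], depth=1
  push(C) -> stack = [A,C], depth=2
  push(C) -> stack = [A,C,C], depth=3
  pop -> removed C, stack = [A,C], depth=2
  pop -> removed C, stack = [A], depth=1
  push(B) -> stack = [A,B], depth=2
  pop -> removed B, stack = [A], depth=1
Final depth = 1

1


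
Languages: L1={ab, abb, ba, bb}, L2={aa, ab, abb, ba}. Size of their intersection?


L1 = {ab, abb, ba, bb}
L2 = {aa, ab, abb, ba}
Checking each string in L1 against L2:
  'ab': in L2? Yes
  'abb': in L2? Yes
  'ba': in L2? Yes
  'bb': in L2? No
Intersection = {ab, abb, ba}
|L1 ∩ L2| = 3

3


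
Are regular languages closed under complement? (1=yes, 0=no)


Regular languages are closed under all standard operations:
- Union: Yes (product construction)
- Intersection: Yes (product construction)
- Complement: Yes (swap accept/reject)
- Concatenation: Yes (NFA construction)
Operation: complement -> Closed

1


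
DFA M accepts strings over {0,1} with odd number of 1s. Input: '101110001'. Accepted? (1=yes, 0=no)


DFA has 2 states: q_even (start, accept=no) and q_odd
Processing string '101110001' character by character:
  Position 0: read '1', 1-count=1 -> q_odd
  Position 1: read '0', 1-count=1 -> q_odd (no change)
  Position 2: read '1', 1-count=2 -> q_even
  Position 3: read '1', 1-count=3 -> q_odd
  Position 4: read '1', 1-count=4 -> q_even
  Position 5: read '0', 1-count=4 -> q_even (no change)
  Position 6: read '0', 1-count=4 -> q_even (no change)
  Position 7: read '0', 1-count=4 -> q_even (no change)
  Position 8: read '1', 1-count=5 -> q_odd
Final state: q_odd, total 1s = 5 (odd); the DFA requires an odd count -> accept

1


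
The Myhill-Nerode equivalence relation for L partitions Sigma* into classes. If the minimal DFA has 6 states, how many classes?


Myhill-Nerode theorem:
Number of equivalence classes = number of states in minimal DFA
Minimal DFA states = 6
Therefore equivalence classes = 6

6


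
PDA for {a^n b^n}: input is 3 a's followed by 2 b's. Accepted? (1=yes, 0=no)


Language requires equal numbers of a's and b's
PDA pushes for each 'a', pops for each 'b'
Number of a's = 3
Number of b's = 2
3 != 2 -> Reject

0


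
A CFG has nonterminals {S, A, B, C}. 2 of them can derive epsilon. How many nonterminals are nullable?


Nonterminals: {S, A, B, C}
A nonterminal is nullable if it can derive epsilon
Counting nullable nonterminals: 2
Total nullable = 2

2


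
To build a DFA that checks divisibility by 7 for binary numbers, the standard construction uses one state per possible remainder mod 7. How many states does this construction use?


Divisibility by 7 is tracked via the remainder mod 7: 0, 1, ..., 6
The construction assigns one state to each remainder
Number of remainders = 7

7


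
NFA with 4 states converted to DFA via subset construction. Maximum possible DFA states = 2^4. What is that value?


NFA has 4 states
Subset construction: each DFA state = subset of NFA states
Maximum subsets = 2^4
2^4 = 16

16


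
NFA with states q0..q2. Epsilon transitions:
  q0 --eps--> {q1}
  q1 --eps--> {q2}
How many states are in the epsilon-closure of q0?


Starting from q0
Initialize closure = {q0}
Follow epsilon from q0 -> add q1
Follow epsilon from q1 -> add q2
Final closure: {q0, q1, q2}
Size = 3

3


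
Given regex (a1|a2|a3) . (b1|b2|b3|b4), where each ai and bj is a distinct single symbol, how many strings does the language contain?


First group: 3 alternatives
Second group: 4 alternatives
Concatenation: each choice from group 1 pairs with each from group 2
Total = 3 x 4 = 12

12


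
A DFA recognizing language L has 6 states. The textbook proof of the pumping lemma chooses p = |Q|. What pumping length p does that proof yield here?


Pumping lemma for regular languages (standard proof):
Take p = |Q|, the number of DFA states.
Any string of length >= |Q| passes through |Q|+1 states while reading its first |Q| symbols,
so by pigeonhole some state repeats, giving the loop that can be pumped.
Here |Q| = 6
Therefore the proof uses p = 6

6


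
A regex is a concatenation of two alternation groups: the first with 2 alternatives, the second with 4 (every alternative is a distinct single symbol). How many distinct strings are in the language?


First group: 2 alternatives
Second group: 4 alternatives
Concatenation: each choice from group 1 pairs with each from group 2
Total = 2 x 4 = 8

8


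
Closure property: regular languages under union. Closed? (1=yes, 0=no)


Regular languages are closed under:
- Union (DFA product construction)
- Intersection (DFA product construction)
- Complement (swap accept/reject states)
- Concatenation (NFA construction)
- Kleene star (NFA construction)
union is in this list
Therefore: closed

1


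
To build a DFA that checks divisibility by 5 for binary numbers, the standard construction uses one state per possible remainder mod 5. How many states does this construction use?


Divisibility by 5 is tracked via the remainder mod 5: 0, 1, ..., 4
The construction assigns one state to each remainder
Number of remainders = 5

5


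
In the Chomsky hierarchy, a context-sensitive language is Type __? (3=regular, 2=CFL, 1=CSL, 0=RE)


Chomsky hierarchy levels:
  Type 3: Regular (DFA/NFA/regex)
  Type 2: Context-free (PDA)
  Type 1: Context-sensitive
  Type 0: Recursively enumerable (TM)
'context-sensitive' corresponds to Type 1

1


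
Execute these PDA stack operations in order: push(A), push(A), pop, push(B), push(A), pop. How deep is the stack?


Tracing stack operations:
  push(A) -> stack = [A], depth=1
  push(A) -> stack = [A,A], depth=2
  pop -> removed A, stack = [A], depth=1
  push(B) -> stack = [A,B], depth=2
  push(A) -> stack = [A,B,A], depth=3
  pop -> removed A, stack = [A,B], depth=2
Final depth = 2

2


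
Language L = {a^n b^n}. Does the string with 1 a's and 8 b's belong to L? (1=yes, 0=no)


Language requires equal numbers of a's and b's
PDA pushes for each 'a', pops for each 'b'
Number of a's = 1
Number of b's = 8
1 != 8 -> Reject

0


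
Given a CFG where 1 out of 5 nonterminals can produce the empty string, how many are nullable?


Nonterminals: {S, A, B, C, D}
A nonterminal is nullable if it can derive epsilon
Counting nullable nonterminals: 1
Total nullable = 1

1


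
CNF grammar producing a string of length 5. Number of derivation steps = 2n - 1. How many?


Chomsky Normal Form derivation:
String length n = 5
Each step either:
  - Splits a nonterminal into two (n-1 such steps)
  - Converts a nonterminal to terminal (n such steps)
Total = (n-1) + n = 2n - 1
= 2(5) - 1
= 10 - 1
= 9

9


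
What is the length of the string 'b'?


String: 'b'
Counting characters:
  'b' appears 1 time(s)
Total length = 0 + 1 = 1

1


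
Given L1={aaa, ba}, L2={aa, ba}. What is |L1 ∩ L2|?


L1 = {aaa, ba}
L2 = {aa, ba}
Checking each string in L1 against L2:
  'aaa': in L2? No
  'ba': in L2? Yes
Intersection = {ba}
|L1 ∩ L2| = 1

1


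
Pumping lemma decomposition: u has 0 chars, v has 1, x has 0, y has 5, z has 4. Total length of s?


|s| = |u| + |v| + |x| + |y| + |z|
= 0 + 1 + 0 + 5 + 4
= 1 + 0 + 9
= 1 + 9
= 10

10


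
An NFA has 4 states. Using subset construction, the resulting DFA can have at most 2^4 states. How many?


NFA has 4 states
Subset construction: each DFA state = subset of NFA states
Maximum subsets = 2^4
2^4 = 16

16


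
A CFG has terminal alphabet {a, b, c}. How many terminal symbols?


Terminal symbols: a, b, c
Counting each: a (#1), b (#2), c (#3)
Total = 3

3


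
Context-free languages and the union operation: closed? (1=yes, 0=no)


CFL closure properties:
  Closed under: union, concatenation, Kleene star
  NOT closed under: intersection, complement
Operation 'union' is in closed list -> Yes (closed)

1


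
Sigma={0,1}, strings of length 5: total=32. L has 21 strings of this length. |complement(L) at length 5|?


Alphabet: {0,1}
String length: 5
Total strings of length 5 = 2^5 = 32
Strings in L = 21
Complement = total - |L|
= 32 - 21
= 11

11


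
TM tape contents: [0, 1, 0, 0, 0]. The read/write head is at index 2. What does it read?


Tape: [0, 1, 0, 0, 0]
Positions: 0 1 2 3 4
Values:    0 1 0 0 0
Head at position 2
tape[2] = 0

0


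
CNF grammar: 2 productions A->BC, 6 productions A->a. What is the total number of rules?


CNF allows two rule forms:
  A -> BC (binary): 2 rules
  A -> a (terminal): 6 rules
Total = 2 + 6 = 8

8


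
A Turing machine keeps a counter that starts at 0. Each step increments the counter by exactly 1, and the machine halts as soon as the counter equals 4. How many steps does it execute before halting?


Counter starts at 0. Counting sequence:
  Step 1: counter = 1
  Step 2: counter = 2
  Step 3: counter = 3
  Step 4: counter = 4
Counter reached 4 -> halt
Total steps = 4

4


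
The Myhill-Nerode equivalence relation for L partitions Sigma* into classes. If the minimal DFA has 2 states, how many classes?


Myhill-Nerode theorem:
Number of equivalence classes = number of states in minimal DFA
Minimal DFA states = 2
Therefore equivalence classes = 2

2


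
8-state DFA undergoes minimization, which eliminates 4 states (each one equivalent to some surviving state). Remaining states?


Original DFA: 8 states
Redundant states removed: 4
Minimized states = original - removed
= 8 - 4
= 4

4


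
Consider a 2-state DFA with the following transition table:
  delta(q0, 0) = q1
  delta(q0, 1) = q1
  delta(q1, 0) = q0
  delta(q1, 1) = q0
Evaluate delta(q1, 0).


Looking up transition function:
delta(q1, 0) in the table
Row: q1, Column: 0
Result: q0

q0


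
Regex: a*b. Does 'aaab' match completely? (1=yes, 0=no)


Pattern: a*b
String: 'aaab'
Pattern requires: zero or more 'a's followed by exactly one 'b'
Found 3 leading 'a's
Remaining: 'b'
Remaining is exactly 'b' -> match
Result: 1

1


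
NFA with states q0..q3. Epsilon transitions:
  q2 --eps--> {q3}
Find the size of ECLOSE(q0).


Starting from q0
Initialize closure = {q0}
q0 has no outgoing epsilon transitions -> nothing to add
Final closure: {q0}
Size = 1

1


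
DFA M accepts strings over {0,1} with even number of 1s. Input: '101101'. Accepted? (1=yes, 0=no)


DFA has 2 states: q_even (start, accept=yes) and q_odd
Processing string '101101' character by character:
  Position 0: read '1', 1-count=1 -> q_odd
  Position 1: read '0', 1-count=1 -> q_odd (no change)
  Position 2: read '1', 1-count=2 -> q_even
  Position 3: read '1', 1-count=3 -> q_odd
  Position 4: read '0', 1-count=3 -> q_odd (no change)
  Position 5: read '1', 1-count=4 -> q_even
Final state: q_even, total 1s = 4 (even); the DFA requires an even count -> accept

1


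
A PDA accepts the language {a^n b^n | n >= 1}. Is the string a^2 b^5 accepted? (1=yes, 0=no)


Language requires equal numbers of a's and b's
PDA pushes for each 'a', pops for each 'b'
Number of a's = 2
Number of b's = 5
2 != 5 -> Reject

0


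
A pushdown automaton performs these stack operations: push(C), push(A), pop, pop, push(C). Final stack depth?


Tracing stack operations:
  push(C) -> stack = [C], depth=1
  push(A) -> stack = [C,A], depth=2
  pop -> removed A, stack = [C], depth=1
  pop -> removed C, stack = [], depth=0
  push(C) -> stack = [C], depth=1
Final depth = 1

1


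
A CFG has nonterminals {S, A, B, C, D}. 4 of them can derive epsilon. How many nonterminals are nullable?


Nonterminals: {S, A, B, C, D}
A nonterminal is nullable if it can derive epsilon
Counting nullable nonterminals: 4
Total nullable = 4

4


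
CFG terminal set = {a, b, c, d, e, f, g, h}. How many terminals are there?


Terminal symbols: a, b, c, d, e, f, g, h
Counting each: a (#1), b (#2), c (#3), d (#4), e (#5), f (#6), g (#7), h (#8)
Total = 8

8


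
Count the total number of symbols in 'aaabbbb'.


String: 'aaabbbb'
Counting characters:
  'a' appears 3 time(s)
  'b' appears 4 time(s)
Total length = 3 + 4 = 7

7


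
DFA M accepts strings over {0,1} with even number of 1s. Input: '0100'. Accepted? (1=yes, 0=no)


DFA has 2 states: q_even (start, accept=yes) and q_odd
Processing string '0100' character by character:
  Position 0: read '0', 1-count=0 -> q_even (no change)
  Position 1: read '1', 1-count=1 -> q_odd
  Position 2: read '0', 1-count=1 -> q_odd (no change)
  Position 3: read '0', 1-count=1 -> q_odd (no change)
Final state: q_odd, total 1s = 1 (odd); the DFA requires an even count -> reject

0


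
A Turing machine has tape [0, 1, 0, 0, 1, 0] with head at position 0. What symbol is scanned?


Tape: [0, 1, 0, 0, 1, 0]
Positions: 0 1 2 3 4 5
Values:    0 1 0 0 1 0
Head at position 0
tape[0] = 0

0


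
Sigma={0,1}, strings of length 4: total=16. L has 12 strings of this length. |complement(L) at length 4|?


Alphabet: {0,1}
String length: 4
Total strings of length 4 = 2^4 = 16
Strings in L = 12
Complement = total - |L|
= 16 - 12
= 4

4


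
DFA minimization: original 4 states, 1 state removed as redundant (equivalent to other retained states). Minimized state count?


Original DFA: 4 states
Redundant states removed: 1
Minimized states = original - removed
= 4 - 1
= 3

3


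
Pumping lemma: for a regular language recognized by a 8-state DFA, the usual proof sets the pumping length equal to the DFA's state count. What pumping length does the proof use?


Pumping lemma for regular languages (standard proof):
Take p = |Q|, the number of DFA states.
Any string of length >= |Q| passes through |Q|+1 states while reading its first |Q| symbols,
so by pigeonhole some state repeats, giving the loop that can be pumped.
Here |Q| = 8
Therefore the proof uses p = 8

8


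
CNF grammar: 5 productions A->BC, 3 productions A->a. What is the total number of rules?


CNF allows two rule forms:
  A -> BC (binary): 5 rules
  A -> a (terminal): 3 rules
Total = 5 + 3 = 8

8


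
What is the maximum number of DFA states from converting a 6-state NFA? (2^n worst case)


NFA has 6 states
Subset construction: each DFA state = subset of NFA states
Maximum subsets = 2^6
2^6 = 64

64


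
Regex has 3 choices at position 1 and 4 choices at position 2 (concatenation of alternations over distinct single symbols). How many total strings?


First group: 3 alternatives
Second group: 4 alternatives
Concatenation: each choice from group 1 pairs with each from group 2
Total = 3 x 4 = 12

12


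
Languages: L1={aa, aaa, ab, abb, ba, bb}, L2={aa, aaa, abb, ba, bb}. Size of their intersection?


L1 = {aa, aaa, ab, abb, ba, bb}
L2 = {aa, aaa, abb, ba, bb}
Checking each string in L1 against L2:
  'aa': in L2? Yes
  'aaa': in L2? Yes
  'ab': in L2? No
  'abb': in L2? Yes
  'ba': in L2? Yes
  'bb': in L2? Yes
Intersection = {aa, aaa, abb, ba, bb}
|L1 ∩ L2| = 5

5


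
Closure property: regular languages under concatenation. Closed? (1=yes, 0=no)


Regular languages are closed under:
- Union (DFA product construction)
- Intersection (DFA product construction)
- Complement (swap accept/reject states)
- Concatenation (NFA construction)
- Kleene star (NFA construction)
concatenation is in this list
Therefore: closed

1


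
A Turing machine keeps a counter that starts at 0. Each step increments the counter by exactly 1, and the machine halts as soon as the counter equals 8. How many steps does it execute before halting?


Counter starts at 0. Counting sequence:
  Step 1: counter = 1
  Step 2: counter = 2
  Step 3: counter = 3
  Step 4: counter = 4
  Step 5: counter = 5
  Step 6: counter = 6
  Step 7: counter = 7
  Step 8: counter = 8
Counter reached 8 -> halt
Total steps = 8

8


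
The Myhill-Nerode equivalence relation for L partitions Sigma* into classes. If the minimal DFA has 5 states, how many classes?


Myhill-Nerode theorem:
Number of equivalence classes = number of states in minimal DFA
Minimal DFA states = 5
Therefore equivalence classes = 5

5


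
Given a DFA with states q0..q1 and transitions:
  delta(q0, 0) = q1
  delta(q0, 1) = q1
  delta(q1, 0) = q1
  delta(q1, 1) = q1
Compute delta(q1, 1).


Looking up transition function:
delta(q1, 1) in the table
Row: q1, Column: 1
Result: q1

q1


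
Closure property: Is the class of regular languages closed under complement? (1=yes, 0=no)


Regular languages are closed under all standard operations:
- Union: Yes (product construction)
- Intersection: Yes (product construction)
- Complement: Yes (swap accept/reject)
- Concatenation: Yes (NFA construction)
Operation: complement -> Closed

1


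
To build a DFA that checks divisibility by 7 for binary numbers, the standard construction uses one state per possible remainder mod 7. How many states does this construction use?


Divisibility by 7 is tracked via the remainder mod 7: 0, 1, ..., 6
The construction assigns one state to each remainder
Number of remainders = 7

7


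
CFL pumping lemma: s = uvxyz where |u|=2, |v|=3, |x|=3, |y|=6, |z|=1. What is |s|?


|s| = |u| + |v| + |x| + |y| + |z|
= 2 + 3 + 3 + 6 + 1
= 5 + 3 + 7
= 8 + 7
= 15

15


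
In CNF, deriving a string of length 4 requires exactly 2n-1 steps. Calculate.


Chomsky Normal Form derivation:
String length n = 4
Each step either:
  - Splits a nonterminal into two (n-1 such steps)
  - Converts a nonterminal to terminal (n such steps)
Total = (n-1) + n = 2n - 1
= 2(4) - 1
= 8 - 1
= 7

7


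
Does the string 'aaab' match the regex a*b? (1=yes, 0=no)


Pattern: a*b
String: 'aaab'
Pattern requires: zero or more 'a's followed by exactly one 'b'
Found 3 leading 'a's
Remaining: 'b'
Remaining is exactly 'b' -> match
Result: 1

1


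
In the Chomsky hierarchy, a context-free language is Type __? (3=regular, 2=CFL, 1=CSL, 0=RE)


Chomsky hierarchy levels:
  Type 3: Regular (DFA/NFA/regex)
  Type 2: Context-free (PDA)
  Type 1: Context-sensitive
  Type 0: Recursively enumerable (TM)
'context-free' corresponds to Type 2

2


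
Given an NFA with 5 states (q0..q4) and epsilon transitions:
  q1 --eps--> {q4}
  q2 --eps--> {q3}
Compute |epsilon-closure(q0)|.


Starting from q0
Initialize closure = {q0}
q0 has no outgoing epsilon transitions -> nothing to add
Final closure: {q0}
Size = 1

1


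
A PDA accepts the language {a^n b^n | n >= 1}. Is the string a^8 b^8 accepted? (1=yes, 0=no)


Language requires equal numbers of a's and b's
PDA pushes for each 'a', pops for each 'b'
Number of a's = 8
Number of b's = 8
8 == 8 -> Accept

1


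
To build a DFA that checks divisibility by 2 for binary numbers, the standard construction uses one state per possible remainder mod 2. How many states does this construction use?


Divisibility by 2 is tracked via the remainder mod 2: 0, 1, ..., 1
The construction assigns one state to each remainder
Number of remainders = 2

2
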